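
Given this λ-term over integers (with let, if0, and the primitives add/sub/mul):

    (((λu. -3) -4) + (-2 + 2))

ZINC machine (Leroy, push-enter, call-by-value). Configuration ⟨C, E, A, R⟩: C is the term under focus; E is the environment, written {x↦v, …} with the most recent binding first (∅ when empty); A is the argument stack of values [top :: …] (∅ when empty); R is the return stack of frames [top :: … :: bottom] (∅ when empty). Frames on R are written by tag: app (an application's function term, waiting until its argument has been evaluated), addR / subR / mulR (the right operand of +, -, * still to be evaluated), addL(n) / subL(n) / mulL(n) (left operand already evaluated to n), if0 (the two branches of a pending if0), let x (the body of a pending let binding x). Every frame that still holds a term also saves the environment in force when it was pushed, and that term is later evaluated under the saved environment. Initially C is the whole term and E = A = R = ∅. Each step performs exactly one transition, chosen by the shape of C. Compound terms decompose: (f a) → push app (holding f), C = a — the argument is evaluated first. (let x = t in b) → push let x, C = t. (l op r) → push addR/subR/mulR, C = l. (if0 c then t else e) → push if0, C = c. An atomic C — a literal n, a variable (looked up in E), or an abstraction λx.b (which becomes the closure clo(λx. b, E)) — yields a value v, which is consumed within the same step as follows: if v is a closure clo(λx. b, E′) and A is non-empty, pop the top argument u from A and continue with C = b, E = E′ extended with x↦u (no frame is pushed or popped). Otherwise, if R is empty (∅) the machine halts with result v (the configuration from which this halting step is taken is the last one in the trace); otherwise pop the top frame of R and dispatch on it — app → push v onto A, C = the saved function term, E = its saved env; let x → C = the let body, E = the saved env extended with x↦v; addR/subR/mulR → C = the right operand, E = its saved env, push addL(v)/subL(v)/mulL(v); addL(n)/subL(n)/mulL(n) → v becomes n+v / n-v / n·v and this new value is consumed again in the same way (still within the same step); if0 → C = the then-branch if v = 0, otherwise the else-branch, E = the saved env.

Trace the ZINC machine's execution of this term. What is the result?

Answer: -3

Derivation:
step 0: ⟨C=(((λu. -3) -4) + (-2 + 2)); E=∅; A=∅; R=∅⟩
step 1: ⟨C=((λu. -3) -4); E=∅; A=∅; R=[addR]⟩
step 2: ⟨C=-4; E=∅; A=∅; R=[app :: addR]⟩
step 3: ⟨C=(λu. -3); E=∅; A=[-4]; R=[addR]⟩
step 4: ⟨C=-3; E={u↦-4}; A=∅; R=[addR]⟩
step 5: ⟨C=(-2 + 2); E=∅; A=∅; R=[addL(-3)]⟩
step 6: ⟨C=-2; E=∅; A=∅; R=[addR :: addL(-3)]⟩
step 7: ⟨C=2; E=∅; A=∅; R=[addL(-2) :: addL(-3)]⟩
→ final value -3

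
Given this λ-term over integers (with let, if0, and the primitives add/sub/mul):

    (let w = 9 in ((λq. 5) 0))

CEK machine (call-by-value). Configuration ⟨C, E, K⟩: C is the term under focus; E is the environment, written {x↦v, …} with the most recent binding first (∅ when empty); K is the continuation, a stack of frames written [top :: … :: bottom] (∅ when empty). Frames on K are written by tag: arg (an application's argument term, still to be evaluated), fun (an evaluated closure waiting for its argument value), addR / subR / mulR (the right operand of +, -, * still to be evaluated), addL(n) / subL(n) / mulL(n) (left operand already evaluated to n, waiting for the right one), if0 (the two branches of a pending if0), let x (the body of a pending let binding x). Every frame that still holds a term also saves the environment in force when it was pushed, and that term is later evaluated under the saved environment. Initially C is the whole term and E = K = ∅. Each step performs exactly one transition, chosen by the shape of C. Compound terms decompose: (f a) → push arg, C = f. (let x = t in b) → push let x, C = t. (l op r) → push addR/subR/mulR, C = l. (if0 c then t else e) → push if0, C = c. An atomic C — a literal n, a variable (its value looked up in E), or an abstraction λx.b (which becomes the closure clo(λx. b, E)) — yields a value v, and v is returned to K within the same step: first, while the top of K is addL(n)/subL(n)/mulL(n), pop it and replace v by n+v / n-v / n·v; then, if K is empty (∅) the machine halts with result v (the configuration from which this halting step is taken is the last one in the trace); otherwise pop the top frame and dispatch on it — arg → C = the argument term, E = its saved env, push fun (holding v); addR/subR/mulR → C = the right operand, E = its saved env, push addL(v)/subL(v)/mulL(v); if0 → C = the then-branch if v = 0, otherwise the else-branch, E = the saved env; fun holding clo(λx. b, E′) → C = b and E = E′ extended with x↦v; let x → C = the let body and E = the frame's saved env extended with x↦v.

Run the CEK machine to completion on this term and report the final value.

0. [C=(let w = 9 in ((λq. 5) 0)) | E=∅ | K=∅]
1. [C=9 | E=∅ | K=[let w]]
2. [C=((λq. 5) 0) | E={w↦9} | K=∅]
3. [C=(λq. 5) | E={w↦9} | K=[arg]]
4. [C=0 | E={w↦9} | K=[fun]]
5. [C=5 | E={q↦0, w↦9} | K=∅]
→ final value 5

Answer: 5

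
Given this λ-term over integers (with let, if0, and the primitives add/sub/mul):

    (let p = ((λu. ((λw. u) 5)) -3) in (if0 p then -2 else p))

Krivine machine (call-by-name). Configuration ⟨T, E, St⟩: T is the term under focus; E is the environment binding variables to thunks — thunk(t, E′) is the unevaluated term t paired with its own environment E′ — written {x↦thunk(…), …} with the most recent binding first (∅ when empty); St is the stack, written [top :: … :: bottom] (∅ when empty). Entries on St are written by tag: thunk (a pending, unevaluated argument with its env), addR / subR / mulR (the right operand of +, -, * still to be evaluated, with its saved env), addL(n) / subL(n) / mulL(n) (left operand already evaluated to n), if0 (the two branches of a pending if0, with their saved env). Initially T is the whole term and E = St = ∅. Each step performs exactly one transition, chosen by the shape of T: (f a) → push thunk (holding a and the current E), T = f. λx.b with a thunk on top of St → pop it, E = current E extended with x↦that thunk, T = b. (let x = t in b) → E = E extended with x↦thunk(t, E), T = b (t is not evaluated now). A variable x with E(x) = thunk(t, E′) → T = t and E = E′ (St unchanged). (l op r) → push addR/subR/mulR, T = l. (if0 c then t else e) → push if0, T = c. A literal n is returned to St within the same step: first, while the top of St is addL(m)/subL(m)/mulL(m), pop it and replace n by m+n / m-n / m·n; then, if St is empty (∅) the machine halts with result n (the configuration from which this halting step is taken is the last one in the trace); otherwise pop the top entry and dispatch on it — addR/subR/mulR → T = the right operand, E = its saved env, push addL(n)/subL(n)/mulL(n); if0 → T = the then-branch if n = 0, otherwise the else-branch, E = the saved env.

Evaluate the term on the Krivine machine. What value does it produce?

step 0: <T=(let p = ((λu. ((λw. u) 5)) -3) in (if0 p then -2 else p)), E=∅, St=∅>
step 1: <T=(if0 p then -2 else p), E={p↦thunk(((λu. ((λw. u) 5)) -3), ∅)}, St=∅>
step 2: <T=p, E={p↦thunk(((λu. ((λw. u) 5)) -3), ∅)}, St=[if0]>
step 3: <T=((λu. ((λw. u) 5)) -3), E=∅, St=[if0]>
step 4: <T=(λu. ((λw. u) 5)), E=∅, St=[thunk :: if0]>
step 5: <T=((λw. u) 5), E={u↦thunk(-3, ∅)}, St=[if0]>
step 6: <T=(λw. u), E={u↦thunk(-3, ∅)}, St=[thunk :: if0]>
step 7: <T=u, E={w↦thunk(5, {u↦thunk(-3, ∅)}), u↦thunk(-3, ∅)}, St=[if0]>
step 8: <T=-3, E=∅, St=[if0]>
step 9: <T=p, E={p↦thunk(((λu. ((λw. u) 5)) -3), ∅)}, St=∅>
step 10: <T=((λu. ((λw. u) 5)) -3), E=∅, St=∅>
step 11: <T=(λu. ((λw. u) 5)), E=∅, St=[thunk]>
step 12: <T=((λw. u) 5), E={u↦thunk(-3, ∅)}, St=∅>
step 13: <T=(λw. u), E={u↦thunk(-3, ∅)}, St=[thunk]>
step 14: <T=u, E={w↦thunk(5, {u↦thunk(-3, ∅)}), u↦thunk(-3, ∅)}, St=∅>
step 15: <T=-3, E=∅, St=∅>
→ final value -3

Answer: -3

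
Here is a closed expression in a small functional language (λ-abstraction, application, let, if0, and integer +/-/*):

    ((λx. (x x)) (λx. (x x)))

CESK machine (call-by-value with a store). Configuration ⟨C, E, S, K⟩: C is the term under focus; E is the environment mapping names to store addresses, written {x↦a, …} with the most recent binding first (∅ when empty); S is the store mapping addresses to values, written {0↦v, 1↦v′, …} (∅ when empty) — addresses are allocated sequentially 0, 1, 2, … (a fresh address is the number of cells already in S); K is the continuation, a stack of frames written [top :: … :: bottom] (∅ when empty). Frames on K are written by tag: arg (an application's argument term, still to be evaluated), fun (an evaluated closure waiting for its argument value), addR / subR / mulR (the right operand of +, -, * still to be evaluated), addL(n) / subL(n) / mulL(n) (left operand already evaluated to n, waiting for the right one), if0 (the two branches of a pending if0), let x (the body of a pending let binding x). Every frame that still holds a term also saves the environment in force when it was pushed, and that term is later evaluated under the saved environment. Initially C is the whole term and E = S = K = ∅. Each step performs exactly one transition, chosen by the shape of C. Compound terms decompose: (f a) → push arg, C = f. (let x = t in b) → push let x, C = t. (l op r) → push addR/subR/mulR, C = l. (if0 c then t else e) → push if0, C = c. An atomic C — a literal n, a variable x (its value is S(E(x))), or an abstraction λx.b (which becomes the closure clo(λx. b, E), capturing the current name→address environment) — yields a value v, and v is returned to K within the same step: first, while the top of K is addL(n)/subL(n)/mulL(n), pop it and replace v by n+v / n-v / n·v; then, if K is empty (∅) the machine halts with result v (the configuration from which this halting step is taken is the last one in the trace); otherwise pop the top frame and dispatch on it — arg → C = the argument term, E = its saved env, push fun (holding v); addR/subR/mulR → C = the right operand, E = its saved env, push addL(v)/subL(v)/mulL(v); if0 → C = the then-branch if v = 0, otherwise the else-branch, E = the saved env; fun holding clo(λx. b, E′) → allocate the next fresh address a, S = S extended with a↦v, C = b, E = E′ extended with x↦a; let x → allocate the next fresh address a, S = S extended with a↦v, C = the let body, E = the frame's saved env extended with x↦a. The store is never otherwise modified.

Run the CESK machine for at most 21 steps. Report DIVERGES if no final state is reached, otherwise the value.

Answer: DIVERGES (no final state within 21 steps)

Machine steps:
step 0: ⟨C=((λx. (x x)) (λx. (x x))); E=∅; S=∅; K=∅⟩
step 1: ⟨C=(λx. (x x)); E=∅; S=∅; K=[arg]⟩
step 2: ⟨C=(λx. (x x)); E=∅; S=∅; K=[fun]⟩
step 3: ⟨C=(x x); E={x↦0}; S={0↦clo(λx. (x x), ∅)}; K=∅⟩
step 4: ⟨C=x; E={x↦0}; S={0↦clo(λx. (x x), ∅)}; K=[arg]⟩
step 5: ⟨C=x; E={x↦0}; S={0↦clo(λx. (x x), ∅)}; K=[fun]⟩
step 6: ⟨C=(x x); E={x↦1}; S={0↦clo(λx. (x x), ∅), 1↦clo(λx. (x x), ∅)}; K=∅⟩
step 7: ⟨C=x; E={x↦1}; S={0↦clo(λx. (x x), ∅), 1↦clo(λx. (x x), ∅)}; K=[arg]⟩
step 8: ⟨C=x; E={x↦1}; S={0↦clo(λx. (x x), ∅), 1↦clo(λx. (x x), ∅)}; K=[fun]⟩
step 9: ⟨C=(x x); E={x↦2}; S={0↦clo(λx. (x x), ∅), 1↦clo(λx. (x x), ∅), 2↦clo(λx. (x x), ∅)}; K=∅⟩
step 10: ⟨C=x; E={x↦2}; S={0↦clo(λx. (x x), ∅), 1↦clo(λx. (x x), ∅), 2↦clo(λx. (x x), ∅)}; K=[arg]⟩
step 11: ⟨C=x; E={x↦2}; S={0↦clo(λx. (x x), ∅), 1↦clo(λx. (x x), ∅), 2↦clo(λx. (x x), ∅)}; K=[fun]⟩
step 12: ⟨C=(x x); E={x↦3}; S={0↦clo(λx. (x x), ∅), 1↦clo(λx. (x x), ∅), 2↦clo(λx. (x x), ∅), 3↦clo(λx. (x x), ∅)}; K=∅⟩
step 13: ⟨C=x; E={x↦3}; S={0↦clo(λx. (x x), ∅), 1↦clo(λx. (x x), ∅), 2↦clo(λx. (x x), ∅), 3↦clo(λx. (x x), ∅)}; K=[arg]⟩
step 14: ⟨C=x; E={x↦3}; S={0↦clo(λx. (x x), ∅), 1↦clo(λx. (x x), ∅), 2↦clo(λx. (x x), ∅), 3↦clo(λx. (x x), ∅)}; K=[fun]⟩
step 15: ⟨C=(x x); E={x↦4}; S={0↦clo(λx. (x x), ∅), 1↦clo(λx. (x x), ∅), 2↦clo(λx. (x x), ∅), 3↦clo(λx. (x x), ∅), 4↦clo(λx. (x x), ∅)}; K=∅⟩
step 16: ⟨C=x; E={x↦4}; S={0↦clo(λx. (x x), ∅), 1↦clo(λx. (x x), ∅), 2↦clo(λx. (x x), ∅), 3↦clo(λx. (x x), ∅), 4↦clo(λx. (x x), ∅)}; K=[arg]⟩
step 17: ⟨C=x; E={x↦4}; S={0↦clo(λx. (x x), ∅), 1↦clo(λx. (x x), ∅), 2↦clo(λx. (x x), ∅), 3↦clo(λx. (x x), ∅), 4↦clo(λx. (x x), ∅)}; K=[fun]⟩
step 18: ⟨C=(x x); E={x↦5}; S={0↦clo(λx. (x x), ∅), 1↦clo(λx. (x x), ∅), 2↦clo(λx. (x x), ∅), 3↦clo(λx. (x x), ∅), 4↦clo(λx. (x x), ∅), 5↦clo(λx. (x x), ∅)}; K=∅⟩
step 19: ⟨C=x; E={x↦5}; S={0↦clo(λx. (x x), ∅), 1↦clo(λx. (x x), ∅), 2↦clo(λx. (x x), ∅), 3↦clo(λx. (x x), ∅), 4↦clo(λx. (x x), ∅), 5↦clo(λx. (x x), ∅)}; K=[arg]⟩
step 20: ⟨C=x; E={x↦5}; S={0↦clo(λx. (x x), ∅), 1↦clo(λx. (x x), ∅), 2↦clo(λx. (x x), ∅), 3↦clo(λx. (x x), ∅), 4↦clo(λx. (x x), ∅), 5↦clo(λx. (x x), ∅)}; K=[fun]⟩
step 21: ⟨C=(x x); E={x↦6}; S={0↦clo(λx. (x x), ∅), 1↦clo(λx. (x x), ∅), 2↦clo(λx. (x x), ∅), 3↦clo(λx. (x x), ∅), 4↦clo(λx. (x x), ∅), 5↦clo(λx. (x x), ∅), 6↦clo(λx. (x x), ∅)}; K=∅⟩
→ 21 transitions taken and the configuration is still not final: no result within 21 steps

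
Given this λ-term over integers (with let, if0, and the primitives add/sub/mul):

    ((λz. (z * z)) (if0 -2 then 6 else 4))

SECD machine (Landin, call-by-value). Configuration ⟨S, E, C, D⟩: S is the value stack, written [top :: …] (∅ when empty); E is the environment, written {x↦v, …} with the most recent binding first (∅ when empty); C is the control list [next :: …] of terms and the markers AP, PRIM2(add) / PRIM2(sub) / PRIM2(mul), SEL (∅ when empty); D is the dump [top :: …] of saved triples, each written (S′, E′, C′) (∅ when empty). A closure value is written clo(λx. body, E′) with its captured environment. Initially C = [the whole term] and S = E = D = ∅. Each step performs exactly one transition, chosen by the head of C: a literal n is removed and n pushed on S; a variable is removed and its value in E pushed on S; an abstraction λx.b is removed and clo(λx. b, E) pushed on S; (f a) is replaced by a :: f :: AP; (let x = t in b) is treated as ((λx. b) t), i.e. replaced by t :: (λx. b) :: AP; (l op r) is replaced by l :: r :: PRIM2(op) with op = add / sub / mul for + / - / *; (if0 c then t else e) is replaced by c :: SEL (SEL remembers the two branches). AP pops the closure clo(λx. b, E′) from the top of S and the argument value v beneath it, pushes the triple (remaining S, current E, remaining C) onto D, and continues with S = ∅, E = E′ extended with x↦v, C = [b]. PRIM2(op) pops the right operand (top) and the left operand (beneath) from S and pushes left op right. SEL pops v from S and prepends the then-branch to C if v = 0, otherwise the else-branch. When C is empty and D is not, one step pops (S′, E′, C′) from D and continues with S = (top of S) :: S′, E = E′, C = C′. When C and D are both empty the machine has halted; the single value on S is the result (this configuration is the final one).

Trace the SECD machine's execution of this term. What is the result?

[0] ⟨S=∅; E=∅; C=[((λz. (z * z)) (if0 -2 then 6 else 4))]; D=∅⟩
[1] ⟨S=∅; E=∅; C=[(if0 -2 then 6 else 4) :: (λz. (z * z)) :: AP]; D=∅⟩
[2] ⟨S=∅; E=∅; C=[-2 :: SEL :: (λz. (z * z)) :: AP]; D=∅⟩
[3] ⟨S=[-2]; E=∅; C=[SEL :: (λz. (z * z)) :: AP]; D=∅⟩
[4] ⟨S=∅; E=∅; C=[4 :: (λz. (z * z)) :: AP]; D=∅⟩
[5] ⟨S=[4]; E=∅; C=[(λz. (z * z)) :: AP]; D=∅⟩
[6] ⟨S=[clo(λz. (z * z), ∅) :: 4]; E=∅; C=[AP]; D=∅⟩
[7] ⟨S=∅; E={z↦4}; C=[(z * z)]; D=[(∅, ∅, ∅)]⟩
[8] ⟨S=∅; E={z↦4}; C=[z :: z :: PRIM2(mul)]; D=[(∅, ∅, ∅)]⟩
[9] ⟨S=[4]; E={z↦4}; C=[z :: PRIM2(mul)]; D=[(∅, ∅, ∅)]⟩
[10] ⟨S=[4 :: 4]; E={z↦4}; C=[PRIM2(mul)]; D=[(∅, ∅, ∅)]⟩
[11] ⟨S=[16]; E={z↦4}; C=∅; D=[(∅, ∅, ∅)]⟩
[12] ⟨S=[16]; E=∅; C=∅; D=∅⟩
→ final value 16

Answer: 16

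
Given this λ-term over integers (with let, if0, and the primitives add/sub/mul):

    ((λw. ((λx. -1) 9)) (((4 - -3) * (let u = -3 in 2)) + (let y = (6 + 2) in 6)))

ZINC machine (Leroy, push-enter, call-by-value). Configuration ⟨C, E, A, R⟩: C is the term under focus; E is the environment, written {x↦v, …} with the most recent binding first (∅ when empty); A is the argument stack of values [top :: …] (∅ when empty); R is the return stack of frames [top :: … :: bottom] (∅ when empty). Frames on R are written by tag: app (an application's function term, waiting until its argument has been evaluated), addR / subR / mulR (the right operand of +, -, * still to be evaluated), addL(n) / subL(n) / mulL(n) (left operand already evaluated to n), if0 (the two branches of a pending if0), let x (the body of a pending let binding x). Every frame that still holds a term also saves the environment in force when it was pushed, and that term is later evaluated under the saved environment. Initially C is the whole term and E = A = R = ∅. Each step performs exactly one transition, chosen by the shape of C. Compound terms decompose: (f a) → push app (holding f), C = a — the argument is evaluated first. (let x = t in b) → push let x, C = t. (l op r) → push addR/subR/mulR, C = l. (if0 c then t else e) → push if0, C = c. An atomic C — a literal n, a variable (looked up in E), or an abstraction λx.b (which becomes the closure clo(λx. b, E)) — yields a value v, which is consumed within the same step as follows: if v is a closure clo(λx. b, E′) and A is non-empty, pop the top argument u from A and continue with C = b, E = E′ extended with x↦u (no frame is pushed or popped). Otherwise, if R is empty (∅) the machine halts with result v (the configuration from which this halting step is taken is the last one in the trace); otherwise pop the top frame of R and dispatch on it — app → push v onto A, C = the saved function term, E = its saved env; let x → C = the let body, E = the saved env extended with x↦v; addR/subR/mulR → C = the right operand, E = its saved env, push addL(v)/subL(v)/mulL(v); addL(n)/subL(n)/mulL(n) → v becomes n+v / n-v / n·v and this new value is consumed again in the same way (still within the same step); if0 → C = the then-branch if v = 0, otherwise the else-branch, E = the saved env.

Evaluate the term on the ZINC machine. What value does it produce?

step 0: ⟨C=((λw. ((λx. -1) 9)) (((4 - -3) * (let u = -3 in 2)) + (let y = (6 + 2) in 6))); E=∅; A=∅; R=∅⟩
step 1: ⟨C=(((4 - -3) * (let u = -3 in 2)) + (let y = (6 + 2) in 6)); E=∅; A=∅; R=[app]⟩
step 2: ⟨C=((4 - -3) * (let u = -3 in 2)); E=∅; A=∅; R=[addR :: app]⟩
step 3: ⟨C=(4 - -3); E=∅; A=∅; R=[mulR :: addR :: app]⟩
step 4: ⟨C=4; E=∅; A=∅; R=[subR :: mulR :: addR :: app]⟩
step 5: ⟨C=-3; E=∅; A=∅; R=[subL(4) :: mulR :: addR :: app]⟩
step 6: ⟨C=(let u = -3 in 2); E=∅; A=∅; R=[mulL(7) :: addR :: app]⟩
step 7: ⟨C=-3; E=∅; A=∅; R=[let u :: mulL(7) :: addR :: app]⟩
step 8: ⟨C=2; E={u↦-3}; A=∅; R=[mulL(7) :: addR :: app]⟩
step 9: ⟨C=(let y = (6 + 2) in 6); E=∅; A=∅; R=[addL(14) :: app]⟩
step 10: ⟨C=(6 + 2); E=∅; A=∅; R=[let y :: addL(14) :: app]⟩
step 11: ⟨C=6; E=∅; A=∅; R=[addR :: let y :: addL(14) :: app]⟩
step 12: ⟨C=2; E=∅; A=∅; R=[addL(6) :: let y :: addL(14) :: app]⟩
step 13: ⟨C=6; E={y↦8}; A=∅; R=[addL(14) :: app]⟩
step 14: ⟨C=(λw. ((λx. -1) 9)); E=∅; A=[20]; R=∅⟩
step 15: ⟨C=((λx. -1) 9); E={w↦20}; A=∅; R=∅⟩
step 16: ⟨C=9; E={w↦20}; A=∅; R=[app]⟩
step 17: ⟨C=(λx. -1); E={w↦20}; A=[9]; R=∅⟩
step 18: ⟨C=-1; E={x↦9, w↦20}; A=∅; R=∅⟩
→ final value -1

Answer: -1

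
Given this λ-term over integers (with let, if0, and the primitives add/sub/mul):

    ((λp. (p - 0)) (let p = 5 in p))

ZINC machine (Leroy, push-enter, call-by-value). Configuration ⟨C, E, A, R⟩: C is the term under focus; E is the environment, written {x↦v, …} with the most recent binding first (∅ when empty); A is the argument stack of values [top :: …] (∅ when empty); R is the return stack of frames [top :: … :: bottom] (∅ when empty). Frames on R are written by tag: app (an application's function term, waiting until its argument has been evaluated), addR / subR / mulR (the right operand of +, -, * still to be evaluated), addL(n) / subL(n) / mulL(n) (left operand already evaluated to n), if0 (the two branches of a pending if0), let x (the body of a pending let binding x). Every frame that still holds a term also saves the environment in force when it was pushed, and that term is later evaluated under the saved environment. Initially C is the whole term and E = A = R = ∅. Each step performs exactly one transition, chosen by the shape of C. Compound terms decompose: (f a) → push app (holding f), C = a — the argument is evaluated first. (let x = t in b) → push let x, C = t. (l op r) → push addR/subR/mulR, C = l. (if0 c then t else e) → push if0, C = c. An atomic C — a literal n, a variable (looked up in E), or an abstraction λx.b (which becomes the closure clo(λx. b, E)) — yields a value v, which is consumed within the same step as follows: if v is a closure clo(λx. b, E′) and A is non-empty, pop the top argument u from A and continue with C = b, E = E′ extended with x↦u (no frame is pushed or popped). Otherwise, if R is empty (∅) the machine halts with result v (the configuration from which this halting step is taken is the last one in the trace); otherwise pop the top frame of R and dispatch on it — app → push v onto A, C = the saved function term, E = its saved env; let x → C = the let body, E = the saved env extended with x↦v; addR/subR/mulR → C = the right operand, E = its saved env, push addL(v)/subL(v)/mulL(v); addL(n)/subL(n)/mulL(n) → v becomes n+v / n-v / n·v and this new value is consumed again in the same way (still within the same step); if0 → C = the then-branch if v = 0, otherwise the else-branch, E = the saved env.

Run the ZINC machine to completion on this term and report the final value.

[0] [C=((λp. (p - 0)) (let p = 5 in p)) | E=∅ | A=∅ | R=∅]
[1] [C=(let p = 5 in p) | E=∅ | A=∅ | R=[app]]
[2] [C=5 | E=∅ | A=∅ | R=[let p :: app]]
[3] [C=p | E={p↦5} | A=∅ | R=[app]]
[4] [C=(λp. (p - 0)) | E=∅ | A=[5] | R=∅]
[5] [C=(p - 0) | E={p↦5} | A=∅ | R=∅]
[6] [C=p | E={p↦5} | A=∅ | R=[subR]]
[7] [C=0 | E={p↦5} | A=∅ | R=[subL(5)]]
→ final value 5

Answer: 5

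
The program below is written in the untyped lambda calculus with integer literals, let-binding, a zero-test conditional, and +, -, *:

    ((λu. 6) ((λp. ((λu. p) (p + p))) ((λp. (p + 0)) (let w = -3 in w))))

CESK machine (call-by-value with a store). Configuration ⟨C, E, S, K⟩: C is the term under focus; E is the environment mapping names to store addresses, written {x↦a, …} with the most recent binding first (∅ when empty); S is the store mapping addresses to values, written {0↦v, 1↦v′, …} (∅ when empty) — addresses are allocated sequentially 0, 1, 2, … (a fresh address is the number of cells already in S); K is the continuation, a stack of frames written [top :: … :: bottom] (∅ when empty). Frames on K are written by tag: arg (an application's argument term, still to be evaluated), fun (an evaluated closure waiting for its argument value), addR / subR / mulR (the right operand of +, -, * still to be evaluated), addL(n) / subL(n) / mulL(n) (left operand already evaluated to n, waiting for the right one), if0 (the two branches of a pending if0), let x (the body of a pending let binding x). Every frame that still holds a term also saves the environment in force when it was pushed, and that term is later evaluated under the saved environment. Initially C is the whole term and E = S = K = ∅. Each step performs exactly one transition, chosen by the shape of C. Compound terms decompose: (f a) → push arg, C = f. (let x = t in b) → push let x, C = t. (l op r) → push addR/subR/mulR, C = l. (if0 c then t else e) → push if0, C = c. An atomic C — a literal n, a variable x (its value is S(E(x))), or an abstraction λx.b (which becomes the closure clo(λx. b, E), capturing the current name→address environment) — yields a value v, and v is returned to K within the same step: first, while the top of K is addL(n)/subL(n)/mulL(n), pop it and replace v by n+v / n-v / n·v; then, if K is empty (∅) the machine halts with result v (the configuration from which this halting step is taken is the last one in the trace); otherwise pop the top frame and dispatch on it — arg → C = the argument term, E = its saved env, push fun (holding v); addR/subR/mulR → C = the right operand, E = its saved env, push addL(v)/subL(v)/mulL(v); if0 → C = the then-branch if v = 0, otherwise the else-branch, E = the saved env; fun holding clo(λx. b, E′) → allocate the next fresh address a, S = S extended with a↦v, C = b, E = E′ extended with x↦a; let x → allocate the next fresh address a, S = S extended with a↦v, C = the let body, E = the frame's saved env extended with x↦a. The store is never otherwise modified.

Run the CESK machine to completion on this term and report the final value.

Answer: 6

Execution trace:
t=0: <C=((λu. 6) ((λp. ((λu. p) (p + p))) ((λp. (p + 0)) (let w = -3 in w)))), E=∅, S=∅, K=∅>
t=1: <C=(λu. 6), E=∅, S=∅, K=[arg]>
t=2: <C=((λp. ((λu. p) (p + p))) ((λp. (p + 0)) (let w = -3 in w))), E=∅, S=∅, K=[fun]>
t=3: <C=(λp. ((λu. p) (p + p))), E=∅, S=∅, K=[arg :: fun]>
t=4: <C=((λp. (p + 0)) (let w = -3 in w)), E=∅, S=∅, K=[fun :: fun]>
t=5: <C=(λp. (p + 0)), E=∅, S=∅, K=[arg :: fun :: fun]>
t=6: <C=(let w = -3 in w), E=∅, S=∅, K=[fun :: fun :: fun]>
t=7: <C=-3, E=∅, S=∅, K=[let w :: fun :: fun :: fun]>
t=8: <C=w, E={w↦0}, S={0↦-3}, K=[fun :: fun :: fun]>
t=9: <C=(p + 0), E={p↦1}, S={0↦-3, 1↦-3}, K=[fun :: fun]>
t=10: <C=p, E={p↦1}, S={0↦-3, 1↦-3}, K=[addR :: fun :: fun]>
t=11: <C=0, E={p↦1}, S={0↦-3, 1↦-3}, K=[addL(-3) :: fun :: fun]>
t=12: <C=((λu. p) (p + p)), E={p↦2}, S={0↦-3, 1↦-3, 2↦-3}, K=[fun]>
t=13: <C=(λu. p), E={p↦2}, S={0↦-3, 1↦-3, 2↦-3}, K=[arg :: fun]>
t=14: <C=(p + p), E={p↦2}, S={0↦-3, 1↦-3, 2↦-3}, K=[fun :: fun]>
t=15: <C=p, E={p↦2}, S={0↦-3, 1↦-3, 2↦-3}, K=[addR :: fun :: fun]>
t=16: <C=p, E={p↦2}, S={0↦-3, 1↦-3, 2↦-3}, K=[addL(-3) :: fun :: fun]>
t=17: <C=p, E={u↦3, p↦2}, S={0↦-3, 1↦-3, 2↦-3, 3↦-6}, K=[fun]>
t=18: <C=6, E={u↦4}, S={0↦-3, 1↦-3, 2↦-3, 3↦-6, 4↦-3}, K=∅>
→ final value 6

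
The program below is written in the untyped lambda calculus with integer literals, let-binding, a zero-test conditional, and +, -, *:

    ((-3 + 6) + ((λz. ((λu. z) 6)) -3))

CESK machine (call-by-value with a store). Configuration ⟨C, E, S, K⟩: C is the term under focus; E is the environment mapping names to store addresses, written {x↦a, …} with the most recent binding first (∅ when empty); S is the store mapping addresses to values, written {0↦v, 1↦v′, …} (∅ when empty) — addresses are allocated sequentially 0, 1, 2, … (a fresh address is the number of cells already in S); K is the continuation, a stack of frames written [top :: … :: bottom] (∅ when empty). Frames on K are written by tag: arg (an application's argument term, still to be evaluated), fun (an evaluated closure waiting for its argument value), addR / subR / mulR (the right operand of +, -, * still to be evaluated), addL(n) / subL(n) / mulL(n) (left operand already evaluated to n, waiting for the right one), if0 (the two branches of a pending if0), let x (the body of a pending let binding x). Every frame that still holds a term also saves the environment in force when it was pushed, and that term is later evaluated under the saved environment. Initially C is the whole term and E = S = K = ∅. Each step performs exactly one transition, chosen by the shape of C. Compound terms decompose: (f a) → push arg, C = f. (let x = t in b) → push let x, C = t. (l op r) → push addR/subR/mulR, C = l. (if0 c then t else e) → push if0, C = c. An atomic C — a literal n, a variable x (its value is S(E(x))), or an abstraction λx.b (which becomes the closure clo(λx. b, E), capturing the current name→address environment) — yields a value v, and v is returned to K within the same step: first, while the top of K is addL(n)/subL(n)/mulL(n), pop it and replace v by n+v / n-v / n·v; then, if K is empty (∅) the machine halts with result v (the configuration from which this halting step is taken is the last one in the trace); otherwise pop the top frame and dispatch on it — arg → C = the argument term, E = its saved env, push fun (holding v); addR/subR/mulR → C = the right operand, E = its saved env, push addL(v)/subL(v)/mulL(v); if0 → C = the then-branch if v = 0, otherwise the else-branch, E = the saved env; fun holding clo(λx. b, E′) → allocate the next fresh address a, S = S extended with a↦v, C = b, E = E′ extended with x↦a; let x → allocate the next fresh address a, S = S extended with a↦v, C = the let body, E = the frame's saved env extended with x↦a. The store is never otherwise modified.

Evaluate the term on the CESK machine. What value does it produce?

t=0: [C=((-3 + 6) + ((λz. ((λu. z) 6)) -3)) | E=∅ | S=∅ | K=∅]
t=1: [C=(-3 + 6) | E=∅ | S=∅ | K=[addR]]
t=2: [C=-3 | E=∅ | S=∅ | K=[addR :: addR]]
t=3: [C=6 | E=∅ | S=∅ | K=[addL(-3) :: addR]]
t=4: [C=((λz. ((λu. z) 6)) -3) | E=∅ | S=∅ | K=[addL(3)]]
t=5: [C=(λz. ((λu. z) 6)) | E=∅ | S=∅ | K=[arg :: addL(3)]]
t=6: [C=-3 | E=∅ | S=∅ | K=[fun :: addL(3)]]
t=7: [C=((λu. z) 6) | E={z↦0} | S={0↦-3} | K=[addL(3)]]
t=8: [C=(λu. z) | E={z↦0} | S={0↦-3} | K=[arg :: addL(3)]]
t=9: [C=6 | E={z↦0} | S={0↦-3} | K=[fun :: addL(3)]]
t=10: [C=z | E={u↦1, z↦0} | S={0↦-3, 1↦6} | K=[addL(3)]]
→ final value 0

Answer: 0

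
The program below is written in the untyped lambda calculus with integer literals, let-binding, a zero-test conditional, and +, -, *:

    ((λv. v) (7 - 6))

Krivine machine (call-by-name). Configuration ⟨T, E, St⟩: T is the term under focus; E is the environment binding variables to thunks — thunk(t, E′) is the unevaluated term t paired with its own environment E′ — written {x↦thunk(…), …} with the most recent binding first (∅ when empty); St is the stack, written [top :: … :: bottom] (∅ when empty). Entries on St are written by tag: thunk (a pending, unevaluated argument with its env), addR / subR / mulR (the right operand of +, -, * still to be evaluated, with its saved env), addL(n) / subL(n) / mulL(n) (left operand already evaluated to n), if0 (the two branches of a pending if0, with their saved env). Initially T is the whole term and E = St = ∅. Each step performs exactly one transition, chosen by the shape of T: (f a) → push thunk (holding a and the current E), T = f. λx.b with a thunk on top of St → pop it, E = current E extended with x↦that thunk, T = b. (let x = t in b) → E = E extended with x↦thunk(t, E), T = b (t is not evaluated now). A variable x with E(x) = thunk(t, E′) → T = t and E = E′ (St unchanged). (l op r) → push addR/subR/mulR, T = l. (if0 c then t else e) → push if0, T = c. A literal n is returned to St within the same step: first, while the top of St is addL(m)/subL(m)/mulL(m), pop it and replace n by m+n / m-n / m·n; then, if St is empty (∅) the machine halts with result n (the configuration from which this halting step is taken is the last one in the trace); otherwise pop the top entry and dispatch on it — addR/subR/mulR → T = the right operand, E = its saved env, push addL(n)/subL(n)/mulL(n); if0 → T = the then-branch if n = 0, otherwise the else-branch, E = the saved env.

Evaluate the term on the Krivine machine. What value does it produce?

Answer: 1

Execution trace:
[0] <T=((λv. v) (7 - 6)), E=∅, St=∅>
[1] <T=(λv. v), E=∅, St=[thunk]>
[2] <T=v, E={v↦thunk((7 - 6), ∅)}, St=∅>
[3] <T=(7 - 6), E=∅, St=∅>
[4] <T=7, E=∅, St=[subR]>
[5] <T=6, E=∅, St=[subL(7)]>
→ final value 1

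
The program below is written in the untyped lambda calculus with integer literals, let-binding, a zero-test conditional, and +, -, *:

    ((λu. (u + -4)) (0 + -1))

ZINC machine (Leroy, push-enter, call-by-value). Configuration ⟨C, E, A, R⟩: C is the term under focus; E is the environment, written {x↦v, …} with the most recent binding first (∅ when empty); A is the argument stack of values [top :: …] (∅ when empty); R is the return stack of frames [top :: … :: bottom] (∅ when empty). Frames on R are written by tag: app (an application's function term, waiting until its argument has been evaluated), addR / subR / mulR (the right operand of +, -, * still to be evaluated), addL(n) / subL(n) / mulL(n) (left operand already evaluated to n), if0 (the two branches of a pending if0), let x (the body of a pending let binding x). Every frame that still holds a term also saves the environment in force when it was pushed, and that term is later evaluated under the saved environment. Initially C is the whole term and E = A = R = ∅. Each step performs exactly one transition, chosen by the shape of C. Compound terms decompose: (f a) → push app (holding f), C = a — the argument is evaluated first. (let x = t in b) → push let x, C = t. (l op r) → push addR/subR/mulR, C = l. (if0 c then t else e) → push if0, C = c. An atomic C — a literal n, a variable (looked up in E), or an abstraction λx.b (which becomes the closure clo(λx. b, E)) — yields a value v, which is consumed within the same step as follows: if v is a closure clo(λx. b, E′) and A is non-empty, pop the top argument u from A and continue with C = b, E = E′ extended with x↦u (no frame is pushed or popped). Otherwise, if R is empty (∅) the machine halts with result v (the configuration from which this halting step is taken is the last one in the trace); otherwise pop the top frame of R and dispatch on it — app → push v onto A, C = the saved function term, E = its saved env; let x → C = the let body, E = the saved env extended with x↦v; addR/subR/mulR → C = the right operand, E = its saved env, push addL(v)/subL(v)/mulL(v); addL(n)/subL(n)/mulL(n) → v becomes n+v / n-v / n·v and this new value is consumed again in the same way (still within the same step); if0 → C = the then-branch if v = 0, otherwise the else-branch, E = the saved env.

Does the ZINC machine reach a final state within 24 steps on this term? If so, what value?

0. [C=((λu. (u + -4)) (0 + -1)) | E=∅ | A=∅ | R=∅]
1. [C=(0 + -1) | E=∅ | A=∅ | R=[app]]
2. [C=0 | E=∅ | A=∅ | R=[addR :: app]]
3. [C=-1 | E=∅ | A=∅ | R=[addL(0) :: app]]
4. [C=(λu. (u + -4)) | E=∅ | A=[-1] | R=∅]
5. [C=(u + -4) | E={u↦-1} | A=∅ | R=∅]
6. [C=u | E={u↦-1} | A=∅ | R=[addR]]
7. [C=-4 | E={u↦-1} | A=∅ | R=[addL(-1)]]
→ final value -5

Answer: -5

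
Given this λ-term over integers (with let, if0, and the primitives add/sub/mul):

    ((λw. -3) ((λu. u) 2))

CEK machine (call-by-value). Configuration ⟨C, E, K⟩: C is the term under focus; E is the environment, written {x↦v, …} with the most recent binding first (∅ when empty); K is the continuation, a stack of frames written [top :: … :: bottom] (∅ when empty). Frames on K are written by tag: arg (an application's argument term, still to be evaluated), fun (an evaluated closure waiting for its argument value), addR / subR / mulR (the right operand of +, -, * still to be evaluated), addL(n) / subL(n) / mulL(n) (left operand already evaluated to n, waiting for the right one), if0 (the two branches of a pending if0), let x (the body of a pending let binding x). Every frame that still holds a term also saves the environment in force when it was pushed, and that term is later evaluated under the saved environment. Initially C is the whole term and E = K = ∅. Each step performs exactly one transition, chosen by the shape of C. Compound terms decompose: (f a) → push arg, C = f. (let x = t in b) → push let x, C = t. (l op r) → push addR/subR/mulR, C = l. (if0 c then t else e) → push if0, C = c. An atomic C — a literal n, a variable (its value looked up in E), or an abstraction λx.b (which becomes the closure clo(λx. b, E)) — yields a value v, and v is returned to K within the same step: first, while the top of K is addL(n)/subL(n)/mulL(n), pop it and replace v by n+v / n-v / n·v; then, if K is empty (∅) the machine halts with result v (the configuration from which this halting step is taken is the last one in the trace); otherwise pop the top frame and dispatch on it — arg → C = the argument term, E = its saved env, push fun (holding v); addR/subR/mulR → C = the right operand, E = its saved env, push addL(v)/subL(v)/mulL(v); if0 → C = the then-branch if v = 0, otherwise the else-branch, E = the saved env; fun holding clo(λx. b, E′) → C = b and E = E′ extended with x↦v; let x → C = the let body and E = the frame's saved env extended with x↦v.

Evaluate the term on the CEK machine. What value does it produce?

Answer: -3

Execution trace:
step 0: [C=((λw. -3) ((λu. u) 2)) | E=∅ | K=∅]
step 1: [C=(λw. -3) | E=∅ | K=[arg]]
step 2: [C=((λu. u) 2) | E=∅ | K=[fun]]
step 3: [C=(λu. u) | E=∅ | K=[arg :: fun]]
step 4: [C=2 | E=∅ | K=[fun :: fun]]
step 5: [C=u | E={u↦2} | K=[fun]]
step 6: [C=-3 | E={w↦2} | K=∅]
→ final value -3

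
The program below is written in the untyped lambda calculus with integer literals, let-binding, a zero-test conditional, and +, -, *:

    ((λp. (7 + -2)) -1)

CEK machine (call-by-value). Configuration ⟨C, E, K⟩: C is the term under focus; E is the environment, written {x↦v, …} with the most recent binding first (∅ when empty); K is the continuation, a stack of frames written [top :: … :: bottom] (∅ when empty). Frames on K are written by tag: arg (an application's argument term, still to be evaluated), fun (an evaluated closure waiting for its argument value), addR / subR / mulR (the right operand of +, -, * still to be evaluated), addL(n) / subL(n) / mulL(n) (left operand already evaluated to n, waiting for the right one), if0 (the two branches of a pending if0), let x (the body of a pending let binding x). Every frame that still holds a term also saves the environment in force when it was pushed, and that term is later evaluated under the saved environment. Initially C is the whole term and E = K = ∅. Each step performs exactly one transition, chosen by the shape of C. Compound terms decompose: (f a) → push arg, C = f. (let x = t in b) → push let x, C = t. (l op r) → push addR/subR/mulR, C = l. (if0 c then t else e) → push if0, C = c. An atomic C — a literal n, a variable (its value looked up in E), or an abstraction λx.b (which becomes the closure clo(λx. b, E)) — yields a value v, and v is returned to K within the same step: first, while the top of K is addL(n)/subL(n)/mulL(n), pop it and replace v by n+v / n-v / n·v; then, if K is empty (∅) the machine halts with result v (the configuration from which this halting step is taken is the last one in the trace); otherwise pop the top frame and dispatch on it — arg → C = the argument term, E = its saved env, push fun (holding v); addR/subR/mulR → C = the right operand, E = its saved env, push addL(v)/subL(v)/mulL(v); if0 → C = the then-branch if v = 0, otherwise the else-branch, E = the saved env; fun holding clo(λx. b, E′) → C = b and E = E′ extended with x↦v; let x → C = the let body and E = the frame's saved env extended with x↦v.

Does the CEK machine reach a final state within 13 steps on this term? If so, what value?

t=0: ⟨C=((λp. (7 + -2)) -1); E=∅; K=∅⟩
t=1: ⟨C=(λp. (7 + -2)); E=∅; K=[arg]⟩
t=2: ⟨C=-1; E=∅; K=[fun]⟩
t=3: ⟨C=(7 + -2); E={p↦-1}; K=∅⟩
t=4: ⟨C=7; E={p↦-1}; K=[addR]⟩
t=5: ⟨C=-2; E={p↦-1}; K=[addL(7)]⟩
→ final value 5

Answer: 5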